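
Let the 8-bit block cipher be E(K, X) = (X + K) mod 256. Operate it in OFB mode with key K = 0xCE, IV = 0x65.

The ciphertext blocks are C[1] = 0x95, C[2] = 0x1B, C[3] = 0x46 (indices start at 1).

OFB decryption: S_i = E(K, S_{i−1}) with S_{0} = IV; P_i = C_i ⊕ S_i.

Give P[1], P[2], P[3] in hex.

P[1] = 0xA6, P[2] = 0x1A, P[3] = 0x89

P[1]: S = E(K, 0x65) = 0x33; 0x95 ⊕ 0x33 = 0xA6.
P[2]: S = E(K, 0x33) = 0x01; 0x1B ⊕ 0x01 = 0x1A.
P[3]: S = E(K, 0x01) = 0xCF; 0x46 ⊕ 0xCF = 0x89.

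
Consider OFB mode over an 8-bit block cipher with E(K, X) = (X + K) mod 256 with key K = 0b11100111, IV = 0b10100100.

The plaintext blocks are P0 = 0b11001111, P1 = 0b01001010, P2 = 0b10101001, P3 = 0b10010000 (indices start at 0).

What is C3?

OFB encryption: S_i = E(K, S_{i−1}) with S_{−1} = IV; C_i = P_i ⊕ S_i.
C0: S = E(K, 0b10100100) = 0b10001011; 0b11001111 ⊕ 0b10001011 = 0b01000100.
C1: S = E(K, 0b10001011) = 0b01110010; 0b01001010 ⊕ 0b01110010 = 0b00111000.
C2: S = E(K, 0b01110010) = 0b01011001; 0b10101001 ⊕ 0b01011001 = 0b11110000.
C3: S = E(K, 0b01011001) = 0b01000000; 0b10010000 ⊕ 0b01000000 = 0b11010000.

C3 = 0b11010000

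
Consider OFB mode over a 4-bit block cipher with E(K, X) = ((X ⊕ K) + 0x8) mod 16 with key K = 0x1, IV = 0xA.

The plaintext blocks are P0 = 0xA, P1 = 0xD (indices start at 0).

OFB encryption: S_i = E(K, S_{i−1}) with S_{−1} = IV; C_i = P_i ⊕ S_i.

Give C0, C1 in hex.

C0 = 0x9, C1 = 0x7

C0: S = E(K, 0xA) = 0x3; 0xA ⊕ 0x3 = 0x9.
C1: S = E(K, 0x3) = 0xA; 0xD ⊕ 0xA = 0x7.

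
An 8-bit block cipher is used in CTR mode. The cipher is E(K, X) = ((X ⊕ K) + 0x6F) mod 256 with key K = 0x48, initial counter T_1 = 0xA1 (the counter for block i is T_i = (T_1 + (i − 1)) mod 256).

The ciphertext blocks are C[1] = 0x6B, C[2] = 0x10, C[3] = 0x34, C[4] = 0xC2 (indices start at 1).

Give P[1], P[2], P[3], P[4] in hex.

P[1] = 0x33, P[2] = 0x49, P[3] = 0x6E, P[4] = 0x99

CTR decryption: S_i = E(K, T_i) where T_i is the counter for block i; P_i = C_i ⊕ S_i.
P[1]: T = 0xA1, S = E(K, T) = 0x58; 0x6B ⊕ 0x58 = 0x33.
P[2]: T = 0xA2, S = E(K, T) = 0x59; 0x10 ⊕ 0x59 = 0x49.
P[3]: T = 0xA3, S = E(K, T) = 0x5A; 0x34 ⊕ 0x5A = 0x6E.
P[4]: T = 0xA4, S = E(K, T) = 0x5B; 0xC2 ⊕ 0x5B = 0x99.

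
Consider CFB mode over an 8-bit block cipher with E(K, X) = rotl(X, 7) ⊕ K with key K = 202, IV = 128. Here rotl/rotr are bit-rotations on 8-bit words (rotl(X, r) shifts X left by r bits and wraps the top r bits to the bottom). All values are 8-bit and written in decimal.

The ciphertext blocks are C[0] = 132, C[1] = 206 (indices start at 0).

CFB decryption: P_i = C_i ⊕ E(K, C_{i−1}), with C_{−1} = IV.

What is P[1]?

P[1] = 70

P[1]: E(K, 132) = 136; 206 ⊕ 136 = 70.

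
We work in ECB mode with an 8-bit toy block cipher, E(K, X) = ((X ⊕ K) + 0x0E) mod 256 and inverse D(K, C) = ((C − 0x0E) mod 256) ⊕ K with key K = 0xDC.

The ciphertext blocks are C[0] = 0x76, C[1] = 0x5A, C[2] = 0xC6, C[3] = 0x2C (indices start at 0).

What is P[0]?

P[0] = 0xB4

ECB decryption: P_i = D(K, C_i).
P[0]: D(K, 0x76) = 0xB4.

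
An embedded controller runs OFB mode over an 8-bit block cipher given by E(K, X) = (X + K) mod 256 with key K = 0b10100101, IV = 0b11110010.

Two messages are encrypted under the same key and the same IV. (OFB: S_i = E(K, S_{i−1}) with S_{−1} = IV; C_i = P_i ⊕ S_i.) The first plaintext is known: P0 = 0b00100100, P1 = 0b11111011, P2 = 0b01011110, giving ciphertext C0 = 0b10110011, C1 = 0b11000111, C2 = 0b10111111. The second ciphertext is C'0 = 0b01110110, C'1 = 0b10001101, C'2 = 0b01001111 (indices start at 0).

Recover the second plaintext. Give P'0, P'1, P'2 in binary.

P'0 = 0b11100001, P'1 = 0b10110001, P'2 = 0b10101110

In OFB with a reused IV, both messages share the same keystream S_i, so C_i ⊕ C'_i = P_i ⊕ P'_i and thus P'_i = P_i ⊕ C_i ⊕ C'_i.
P'0: 0b00100100 ⊕ 0b10110011 ⊕ 0b01110110 = 0b11100001.
P'1: 0b11111011 ⊕ 0b11000111 ⊕ 0b10001101 = 0b10110001.
P'2: 0b01011110 ⊕ 0b10111111 ⊕ 0b01001111 = 0b10101110.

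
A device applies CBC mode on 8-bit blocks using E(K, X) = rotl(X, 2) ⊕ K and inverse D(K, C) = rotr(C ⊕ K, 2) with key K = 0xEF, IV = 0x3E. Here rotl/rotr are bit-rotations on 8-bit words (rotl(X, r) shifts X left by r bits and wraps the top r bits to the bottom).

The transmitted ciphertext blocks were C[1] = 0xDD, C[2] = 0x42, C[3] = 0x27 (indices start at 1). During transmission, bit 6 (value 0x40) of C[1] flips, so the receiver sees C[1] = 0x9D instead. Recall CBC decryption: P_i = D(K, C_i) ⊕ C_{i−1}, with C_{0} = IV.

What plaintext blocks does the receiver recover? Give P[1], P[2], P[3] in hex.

P[1] = 0xA2, P[2] = 0xF6, P[3] = 0x70

Only C[1] changed, to 0x9D. In CBC, a change in C_i garbles P_i and flips the same bit in P_{i+1}. Decrypting the received ciphertext:
P[1]: D(K, 0x9D) = 0x9C; 0x9C ⊕ 0x3E = 0xA2.
P[2]: D(K, 0x42) = 0x6B; 0x6B ⊕ 0x9D = 0xF6.
P[3]: D(K, 0x27) = 0x32; 0x32 ⊕ 0x42 = 0x70.
Blocks that differ from the original plaintext: P[1], P[2].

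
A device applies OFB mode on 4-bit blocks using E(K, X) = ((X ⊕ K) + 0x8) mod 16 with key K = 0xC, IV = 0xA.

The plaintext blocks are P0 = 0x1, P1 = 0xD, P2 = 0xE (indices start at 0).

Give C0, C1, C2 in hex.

C0 = 0xF, C1 = 0x7, C2 = 0x0

OFB encryption: S_i = E(K, S_{i−1}) with S_{−1} = IV; C_i = P_i ⊕ S_i.
C0: S = E(K, 0xA) = 0xE; 0x1 ⊕ 0xE = 0xF.
C1: S = E(K, 0xE) = 0xA; 0xD ⊕ 0xA = 0x7.
C2: S = E(K, 0xA) = 0xE; 0xE ⊕ 0xE = 0x0.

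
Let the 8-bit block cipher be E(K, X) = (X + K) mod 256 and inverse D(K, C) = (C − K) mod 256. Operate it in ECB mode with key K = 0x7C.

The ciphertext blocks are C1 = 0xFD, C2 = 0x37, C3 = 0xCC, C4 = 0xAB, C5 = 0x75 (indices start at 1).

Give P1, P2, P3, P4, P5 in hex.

ECB decryption: P_i = D(K, C_i).
P1: D(K, 0xFD) = 0x81.
P2: D(K, 0x37) = 0xBB.
P3: D(K, 0xCC) = 0x50.
P4: D(K, 0xAB) = 0x2F.
P5: D(K, 0x75) = 0xF9.

P1 = 0x81, P2 = 0xBB, P3 = 0x50, P4 = 0x2F, P5 = 0xF9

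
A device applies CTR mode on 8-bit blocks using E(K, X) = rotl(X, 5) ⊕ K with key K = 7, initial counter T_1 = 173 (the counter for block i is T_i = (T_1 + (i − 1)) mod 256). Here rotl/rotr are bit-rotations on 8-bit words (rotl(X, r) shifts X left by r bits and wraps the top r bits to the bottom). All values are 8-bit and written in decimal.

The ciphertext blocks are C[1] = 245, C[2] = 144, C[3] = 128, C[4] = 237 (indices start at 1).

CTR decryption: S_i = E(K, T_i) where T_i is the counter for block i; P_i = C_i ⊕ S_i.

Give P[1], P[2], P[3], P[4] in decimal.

P[1]: T = 173, S = E(K, T) = 178; 245 ⊕ 178 = 71.
P[2]: T = 174, S = E(K, T) = 210; 144 ⊕ 210 = 66.
P[3]: T = 175, S = E(K, T) = 242; 128 ⊕ 242 = 114.
P[4]: T = 176, S = E(K, T) = 17; 237 ⊕ 17 = 252.

P[1] = 71, P[2] = 66, P[3] = 114, P[4] = 252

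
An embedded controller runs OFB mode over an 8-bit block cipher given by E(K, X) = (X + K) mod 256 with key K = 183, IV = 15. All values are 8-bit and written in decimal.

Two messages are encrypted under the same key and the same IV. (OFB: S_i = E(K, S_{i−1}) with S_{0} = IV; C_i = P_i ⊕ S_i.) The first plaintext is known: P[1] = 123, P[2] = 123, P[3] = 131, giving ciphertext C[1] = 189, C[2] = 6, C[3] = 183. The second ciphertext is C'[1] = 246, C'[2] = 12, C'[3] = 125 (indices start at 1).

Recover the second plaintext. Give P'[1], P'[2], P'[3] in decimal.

P'[1] = 48, P'[2] = 113, P'[3] = 73

In OFB with a reused IV, both messages share the same keystream S_i, so C_i ⊕ C'_i = P_i ⊕ P'_i and thus P'_i = P_i ⊕ C_i ⊕ C'_i.
P'[1]: 123 ⊕ 189 ⊕ 246 = 48.
P'[2]: 123 ⊕ 6 ⊕ 12 = 113.
P'[3]: 131 ⊕ 183 ⊕ 125 = 73.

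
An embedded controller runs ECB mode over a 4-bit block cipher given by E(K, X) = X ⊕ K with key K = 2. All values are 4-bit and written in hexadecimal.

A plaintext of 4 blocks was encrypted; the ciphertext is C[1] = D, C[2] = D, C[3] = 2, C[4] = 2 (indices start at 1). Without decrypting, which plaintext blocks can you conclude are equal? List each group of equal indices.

P[1] = P[2]; P[3] = P[4]

ECB encrypts each block independently with the same key, so equal ciphertext blocks imply equal plaintext blocks.
C[1] = C[2] = D, so P[1] = P[2].
C[3] = C[4] = 2, so P[3] = P[4].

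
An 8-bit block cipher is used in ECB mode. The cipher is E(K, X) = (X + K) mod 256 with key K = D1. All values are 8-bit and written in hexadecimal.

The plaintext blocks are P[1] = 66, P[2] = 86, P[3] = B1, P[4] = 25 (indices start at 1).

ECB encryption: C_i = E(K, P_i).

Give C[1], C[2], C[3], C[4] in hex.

C[1] = 37, C[2] = 57, C[3] = 82, C[4] = F6

C[1]: E(K, 66) = 37.
C[2]: E(K, 86) = 57.
C[3]: E(K, B1) = 82.
C[4]: E(K, 25) = F6.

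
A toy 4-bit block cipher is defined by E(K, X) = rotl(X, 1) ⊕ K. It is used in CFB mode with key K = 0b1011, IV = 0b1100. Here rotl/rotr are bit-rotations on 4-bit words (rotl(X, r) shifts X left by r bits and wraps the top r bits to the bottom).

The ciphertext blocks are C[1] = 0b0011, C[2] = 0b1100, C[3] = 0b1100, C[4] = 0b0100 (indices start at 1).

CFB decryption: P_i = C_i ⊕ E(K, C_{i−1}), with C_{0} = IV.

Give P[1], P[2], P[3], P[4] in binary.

P[1] = 0b0001, P[2] = 0b0001, P[3] = 0b1110, P[4] = 0b0110

P[1]: E(K, 0b1100) = 0b0010; 0b0011 ⊕ 0b0010 = 0b0001.
P[2]: E(K, 0b0011) = 0b1101; 0b1100 ⊕ 0b1101 = 0b0001.
P[3]: E(K, 0b1100) = 0b0010; 0b1100 ⊕ 0b0010 = 0b1110.
P[4]: E(K, 0b1100) = 0b0010; 0b0100 ⊕ 0b0010 = 0b0110.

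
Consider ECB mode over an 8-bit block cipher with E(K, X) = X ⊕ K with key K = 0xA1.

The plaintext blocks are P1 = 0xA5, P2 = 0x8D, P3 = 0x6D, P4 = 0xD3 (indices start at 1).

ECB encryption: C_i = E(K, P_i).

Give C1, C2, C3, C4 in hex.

C1: E(K, 0xA5) = 0x04.
C2: E(K, 0x8D) = 0x2C.
C3: E(K, 0x6D) = 0xCC.
C4: E(K, 0xD3) = 0x72.

C1 = 0x04, C2 = 0x2C, C3 = 0xCC, C4 = 0x72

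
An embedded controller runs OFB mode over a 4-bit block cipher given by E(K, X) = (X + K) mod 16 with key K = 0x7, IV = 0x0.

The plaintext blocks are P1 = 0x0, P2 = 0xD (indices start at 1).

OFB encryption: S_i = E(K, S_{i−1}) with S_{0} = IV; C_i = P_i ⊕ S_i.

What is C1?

C1 = 0x7

C1: S = E(K, 0x0) = 0x7; 0x0 ⊕ 0x7 = 0x7.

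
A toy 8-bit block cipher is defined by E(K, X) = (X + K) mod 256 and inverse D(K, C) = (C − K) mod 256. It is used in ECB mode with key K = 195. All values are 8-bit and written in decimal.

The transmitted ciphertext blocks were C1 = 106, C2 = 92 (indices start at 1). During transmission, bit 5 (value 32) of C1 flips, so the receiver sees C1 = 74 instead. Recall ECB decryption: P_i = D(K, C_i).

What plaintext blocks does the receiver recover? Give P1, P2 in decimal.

P1 = 135, P2 = 153

Only C1 changed, to 74. In ECB, a change in C_i affects only P_i. Decrypting the received ciphertext:
P1: D(K, 74) = 135.
P2: D(K, 92) = 153.
Blocks that differ from the original plaintext: P1.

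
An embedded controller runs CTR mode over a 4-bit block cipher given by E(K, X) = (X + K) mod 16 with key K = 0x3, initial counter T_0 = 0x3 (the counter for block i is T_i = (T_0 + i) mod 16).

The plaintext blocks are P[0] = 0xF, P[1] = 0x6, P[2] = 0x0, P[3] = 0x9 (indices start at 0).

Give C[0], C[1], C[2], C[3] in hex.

CTR encryption: S_i = E(K, T_i) where T_i is the counter for block i; C_i = P_i ⊕ S_i.
C[0]: T = 0x3, S = E(K, T) = 0x6; 0xF ⊕ 0x6 = 0x9.
C[1]: T = 0x4, S = E(K, T) = 0x7; 0x6 ⊕ 0x7 = 0x1.
C[2]: T = 0x5, S = E(K, T) = 0x8; 0x0 ⊕ 0x8 = 0x8.
C[3]: T = 0x6, S = E(K, T) = 0x9; 0x9 ⊕ 0x9 = 0x0.

C[0] = 0x9, C[1] = 0x1, C[2] = 0x8, C[3] = 0x0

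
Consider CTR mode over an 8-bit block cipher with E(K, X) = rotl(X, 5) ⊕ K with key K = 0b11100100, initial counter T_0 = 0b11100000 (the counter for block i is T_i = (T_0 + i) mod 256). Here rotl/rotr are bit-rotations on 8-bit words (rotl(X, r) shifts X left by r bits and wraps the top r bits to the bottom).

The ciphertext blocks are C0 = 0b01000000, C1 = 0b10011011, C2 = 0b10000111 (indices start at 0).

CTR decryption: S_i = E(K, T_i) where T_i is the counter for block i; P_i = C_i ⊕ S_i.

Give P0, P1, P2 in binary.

P0 = 0b10111000, P1 = 0b01000011, P2 = 0b00111111

P0: T = 0b11100000, S = E(K, T) = 0b11111000; 0b01000000 ⊕ 0b11111000 = 0b10111000.
P1: T = 0b11100001, S = E(K, T) = 0b11011000; 0b10011011 ⊕ 0b11011000 = 0b01000011.
P2: T = 0b11100010, S = E(K, T) = 0b10111000; 0b10000111 ⊕ 0b10111000 = 0b00111111.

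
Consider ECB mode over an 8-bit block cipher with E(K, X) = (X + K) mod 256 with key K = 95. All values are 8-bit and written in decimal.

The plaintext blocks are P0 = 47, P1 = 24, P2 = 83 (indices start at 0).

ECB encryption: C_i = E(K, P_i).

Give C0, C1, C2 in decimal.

C0: E(K, 47) = 142.
C1: E(K, 24) = 119.
C2: E(K, 83) = 178.

C0 = 142, C1 = 119, C2 = 178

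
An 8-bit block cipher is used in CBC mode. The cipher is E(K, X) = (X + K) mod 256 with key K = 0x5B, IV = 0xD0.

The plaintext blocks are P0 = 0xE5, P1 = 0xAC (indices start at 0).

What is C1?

C1 = 0x97

CBC encryption: C_i = E(K, P_i ⊕ C_{i−1}), with C_{−1} = IV.
C0: P0 ⊕ 0xD0 = 0x35; E(K, 0x35) = 0x90.
C1: P1 ⊕ 0x90 = 0x3C; E(K, 0x3C) = 0x97.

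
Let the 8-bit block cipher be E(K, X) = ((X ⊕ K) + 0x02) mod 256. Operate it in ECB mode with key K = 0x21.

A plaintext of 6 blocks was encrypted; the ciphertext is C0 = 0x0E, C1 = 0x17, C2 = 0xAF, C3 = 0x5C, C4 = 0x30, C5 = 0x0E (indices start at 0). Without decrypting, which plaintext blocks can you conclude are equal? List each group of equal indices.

P0 = P5

ECB encrypts each block independently with the same key, so equal ciphertext blocks imply equal plaintext blocks.
C0 = C5 = 0x0E, so P0 = P5.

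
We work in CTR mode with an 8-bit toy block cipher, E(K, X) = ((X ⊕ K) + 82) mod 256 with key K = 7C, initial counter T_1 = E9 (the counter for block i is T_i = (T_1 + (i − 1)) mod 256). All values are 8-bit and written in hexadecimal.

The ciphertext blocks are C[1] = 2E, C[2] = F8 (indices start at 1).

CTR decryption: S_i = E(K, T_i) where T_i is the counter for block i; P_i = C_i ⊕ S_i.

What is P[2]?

P[2] = E0

P[2]: T = EA, S = E(K, T) = 18; F8 ⊕ 18 = E0.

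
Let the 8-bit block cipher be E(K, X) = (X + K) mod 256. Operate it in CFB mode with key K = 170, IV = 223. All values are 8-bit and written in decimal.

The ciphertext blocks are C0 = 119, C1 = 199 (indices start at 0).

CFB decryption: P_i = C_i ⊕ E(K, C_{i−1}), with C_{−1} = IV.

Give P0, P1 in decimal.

P0: E(K, 223) = 137; 119 ⊕ 137 = 254.
P1: E(K, 119) = 33; 199 ⊕ 33 = 230.

P0 = 254, P1 = 230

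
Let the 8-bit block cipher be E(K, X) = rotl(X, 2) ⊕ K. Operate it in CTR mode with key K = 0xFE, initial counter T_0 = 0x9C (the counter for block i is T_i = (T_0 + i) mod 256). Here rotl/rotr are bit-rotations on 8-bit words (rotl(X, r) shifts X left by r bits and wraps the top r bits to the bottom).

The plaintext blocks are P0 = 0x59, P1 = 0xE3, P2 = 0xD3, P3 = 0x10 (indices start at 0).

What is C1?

CTR encryption: S_i = E(K, T_i) where T_i is the counter for block i; C_i = P_i ⊕ S_i.
C0: T = 0x9C, S = E(K, T) = 0x8C; 0x59 ⊕ 0x8C = 0xD5.
C1: T = 0x9D, S = E(K, T) = 0x88; 0xE3 ⊕ 0x88 = 0x6B.

C1 = 0x6B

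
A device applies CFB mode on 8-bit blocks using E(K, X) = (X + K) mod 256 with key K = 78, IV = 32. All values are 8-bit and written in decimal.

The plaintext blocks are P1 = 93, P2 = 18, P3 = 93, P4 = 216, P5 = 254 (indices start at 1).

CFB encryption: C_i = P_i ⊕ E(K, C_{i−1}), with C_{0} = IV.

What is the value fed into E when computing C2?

C1: E(K, 32) = 110; 93 ⊕ 110 = 51.
C2: E(K, 51) = 129; 18 ⊕ 129 = 147.
So the input to E for block 2 is 51.

51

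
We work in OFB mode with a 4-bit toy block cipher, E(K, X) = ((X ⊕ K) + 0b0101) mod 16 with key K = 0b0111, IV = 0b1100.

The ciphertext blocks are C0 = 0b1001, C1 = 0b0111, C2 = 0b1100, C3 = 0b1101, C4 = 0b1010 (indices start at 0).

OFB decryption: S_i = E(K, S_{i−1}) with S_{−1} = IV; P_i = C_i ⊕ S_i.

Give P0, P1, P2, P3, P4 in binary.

P0 = 0b1001, P1 = 0b1011, P2 = 0b1100, P3 = 0b0001, P4 = 0b1010

P0: S = E(K, 0b1100) = 0b0000; 0b1001 ⊕ 0b0000 = 0b1001.
P1: S = E(K, 0b0000) = 0b1100; 0b0111 ⊕ 0b1100 = 0b1011.
P2: S = E(K, 0b1100) = 0b0000; 0b1100 ⊕ 0b0000 = 0b1100.
P3: S = E(K, 0b0000) = 0b1100; 0b1101 ⊕ 0b1100 = 0b0001.
P4: S = E(K, 0b1100) = 0b0000; 0b1010 ⊕ 0b0000 = 0b1010.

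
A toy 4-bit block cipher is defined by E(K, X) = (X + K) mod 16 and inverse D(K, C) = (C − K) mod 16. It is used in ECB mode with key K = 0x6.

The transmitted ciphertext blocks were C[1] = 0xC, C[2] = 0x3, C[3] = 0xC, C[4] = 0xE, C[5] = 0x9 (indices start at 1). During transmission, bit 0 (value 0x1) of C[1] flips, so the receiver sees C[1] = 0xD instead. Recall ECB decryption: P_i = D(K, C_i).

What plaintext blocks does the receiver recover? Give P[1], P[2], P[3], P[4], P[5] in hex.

Only C[1] changed, to 0xD. In ECB, a change in C_i affects only P_i. Decrypting the received ciphertext:
P[1]: D(K, 0xD) = 0x7.
P[2]: D(K, 0x3) = 0xD.
P[3]: D(K, 0xC) = 0x6.
P[4]: D(K, 0xE) = 0x8.
P[5]: D(K, 0x9) = 0x3.
Blocks that differ from the original plaintext: P[1].

P[1] = 0x7, P[2] = 0xD, P[3] = 0x6, P[4] = 0x8, P[5] = 0x3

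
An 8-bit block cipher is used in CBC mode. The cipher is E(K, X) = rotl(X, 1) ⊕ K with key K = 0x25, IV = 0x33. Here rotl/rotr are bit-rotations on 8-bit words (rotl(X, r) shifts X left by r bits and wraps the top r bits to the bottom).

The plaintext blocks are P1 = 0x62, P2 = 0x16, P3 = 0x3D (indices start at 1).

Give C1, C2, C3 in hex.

CBC encryption: C_i = E(K, P_i ⊕ C_{i−1}), with C_{0} = IV.
C1: P1 ⊕ 0x33 = 0x51; E(K, 0x51) = 0x87.
C2: P2 ⊕ 0x87 = 0x91; E(K, 0x91) = 0x06.
C3: P3 ⊕ 0x06 = 0x3B; E(K, 0x3B) = 0x53.

C1 = 0x87, C2 = 0x06, C3 = 0x53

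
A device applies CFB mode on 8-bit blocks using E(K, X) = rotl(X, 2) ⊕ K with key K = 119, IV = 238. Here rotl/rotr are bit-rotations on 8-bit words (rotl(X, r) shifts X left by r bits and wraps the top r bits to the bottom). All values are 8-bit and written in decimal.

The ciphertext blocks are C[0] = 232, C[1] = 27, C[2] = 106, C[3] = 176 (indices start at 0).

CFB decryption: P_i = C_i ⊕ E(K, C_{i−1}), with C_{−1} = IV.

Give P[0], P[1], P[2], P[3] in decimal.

P[0]: E(K, 238) = 204; 232 ⊕ 204 = 36.
P[1]: E(K, 232) = 212; 27 ⊕ 212 = 207.
P[2]: E(K, 27) = 27; 106 ⊕ 27 = 113.
P[3]: E(K, 106) = 222; 176 ⊕ 222 = 110.

P[0] = 36, P[1] = 207, P[2] = 113, P[3] = 110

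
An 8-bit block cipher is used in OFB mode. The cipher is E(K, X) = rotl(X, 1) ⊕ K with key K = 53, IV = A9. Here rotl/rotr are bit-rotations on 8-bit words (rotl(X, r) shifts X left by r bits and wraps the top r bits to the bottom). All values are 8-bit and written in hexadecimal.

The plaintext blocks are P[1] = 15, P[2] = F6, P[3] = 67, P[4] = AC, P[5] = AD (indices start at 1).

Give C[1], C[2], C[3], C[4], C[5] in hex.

OFB encryption: S_i = E(K, S_{i−1}) with S_{0} = IV; C_i = P_i ⊕ S_i.
C[1]: S = E(K, A9) = 00; 15 ⊕ 00 = 15.
C[2]: S = E(K, 00) = 53; F6 ⊕ 53 = A5.
C[3]: S = E(K, 53) = F5; 67 ⊕ F5 = 92.
C[4]: S = E(K, F5) = B8; AC ⊕ B8 = 14.
C[5]: S = E(K, B8) = 22; AD ⊕ 22 = 8F.

C[1] = 15, C[2] = A5, C[3] = 92, C[4] = 14, C[5] = 8F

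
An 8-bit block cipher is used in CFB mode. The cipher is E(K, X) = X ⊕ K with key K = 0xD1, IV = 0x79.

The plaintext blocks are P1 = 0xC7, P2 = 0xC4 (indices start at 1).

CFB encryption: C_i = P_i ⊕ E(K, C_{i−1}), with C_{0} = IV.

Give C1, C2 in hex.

C1: E(K, 0x79) = 0xA8; 0xC7 ⊕ 0xA8 = 0x6F.
C2: E(K, 0x6F) = 0xBE; 0xC4 ⊕ 0xBE = 0x7A.

C1 = 0x6F, C2 = 0x7A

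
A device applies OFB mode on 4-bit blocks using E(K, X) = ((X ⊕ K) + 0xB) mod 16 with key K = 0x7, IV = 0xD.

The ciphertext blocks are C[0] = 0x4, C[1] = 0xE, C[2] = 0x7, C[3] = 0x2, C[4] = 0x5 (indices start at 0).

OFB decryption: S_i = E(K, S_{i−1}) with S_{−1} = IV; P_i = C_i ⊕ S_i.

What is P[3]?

P[0]: S = E(K, 0xD) = 0x5; 0x4 ⊕ 0x5 = 0x1.
P[1]: S = E(K, 0x5) = 0xD; 0xE ⊕ 0xD = 0x3.
P[2]: S = E(K, 0xD) = 0x5; 0x7 ⊕ 0x5 = 0x2.
P[3]: S = E(K, 0x5) = 0xD; 0x2 ⊕ 0xD = 0xF.

P[3] = 0xF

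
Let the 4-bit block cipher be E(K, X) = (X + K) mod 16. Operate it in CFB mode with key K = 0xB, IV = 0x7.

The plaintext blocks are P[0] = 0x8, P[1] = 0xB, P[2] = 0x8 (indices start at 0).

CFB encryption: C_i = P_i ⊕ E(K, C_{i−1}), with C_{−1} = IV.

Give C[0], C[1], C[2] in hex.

C[0]: E(K, 0x7) = 0x2; 0x8 ⊕ 0x2 = 0xA.
C[1]: E(K, 0xA) = 0x5; 0xB ⊕ 0x5 = 0xE.
C[2]: E(K, 0xE) = 0x9; 0x8 ⊕ 0x9 = 0x1.

C[0] = 0xA, C[1] = 0xE, C[2] = 0x1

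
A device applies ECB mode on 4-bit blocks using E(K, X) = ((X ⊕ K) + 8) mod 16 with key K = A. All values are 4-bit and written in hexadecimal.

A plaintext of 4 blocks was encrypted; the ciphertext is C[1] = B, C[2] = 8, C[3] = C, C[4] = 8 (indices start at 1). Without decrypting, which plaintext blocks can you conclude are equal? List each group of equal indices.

P[2] = P[4]

ECB encrypts each block independently with the same key, so equal ciphertext blocks imply equal plaintext blocks.
C[2] = C[4] = 8, so P[2] = P[4].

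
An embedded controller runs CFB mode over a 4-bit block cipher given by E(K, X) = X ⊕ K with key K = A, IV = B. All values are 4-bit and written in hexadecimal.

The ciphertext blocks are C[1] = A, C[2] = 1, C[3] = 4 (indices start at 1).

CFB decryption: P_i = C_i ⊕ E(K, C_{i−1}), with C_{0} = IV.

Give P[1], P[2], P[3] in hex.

P[1] = B, P[2] = 1, P[3] = F

P[1]: E(K, B) = 1; A ⊕ 1 = B.
P[2]: E(K, A) = 0; 1 ⊕ 0 = 1.
P[3]: E(K, 1) = B; 4 ⊕ B = F.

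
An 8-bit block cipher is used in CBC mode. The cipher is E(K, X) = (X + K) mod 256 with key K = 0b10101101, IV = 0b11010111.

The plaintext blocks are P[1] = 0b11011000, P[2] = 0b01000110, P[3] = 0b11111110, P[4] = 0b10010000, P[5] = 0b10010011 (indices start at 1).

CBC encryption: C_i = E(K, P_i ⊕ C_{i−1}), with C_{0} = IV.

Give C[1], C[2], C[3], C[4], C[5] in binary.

C[1] = 0b10111100, C[2] = 0b10100111, C[3] = 0b00000110, C[4] = 0b01000011, C[5] = 0b01111101

C[1]: P[1] ⊕ 0b11010111 = 0b00001111; E(K, 0b00001111) = 0b10111100.
C[2]: P[2] ⊕ 0b10111100 = 0b11111010; E(K, 0b11111010) = 0b10100111.
C[3]: P[3] ⊕ 0b10100111 = 0b01011001; E(K, 0b01011001) = 0b00000110.
C[4]: P[4] ⊕ 0b00000110 = 0b10010110; E(K, 0b10010110) = 0b01000011.
C[5]: P[5] ⊕ 0b01000011 = 0b11010000; E(K, 0b11010000) = 0b01111101.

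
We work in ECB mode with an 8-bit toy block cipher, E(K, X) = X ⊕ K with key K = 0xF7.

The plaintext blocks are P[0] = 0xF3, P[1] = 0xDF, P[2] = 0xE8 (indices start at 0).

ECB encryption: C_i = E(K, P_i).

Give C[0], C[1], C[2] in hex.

C[0]: E(K, 0xF3) = 0x04.
C[1]: E(K, 0xDF) = 0x28.
C[2]: E(K, 0xE8) = 0x1F.

C[0] = 0x04, C[1] = 0x28, C[2] = 0x1F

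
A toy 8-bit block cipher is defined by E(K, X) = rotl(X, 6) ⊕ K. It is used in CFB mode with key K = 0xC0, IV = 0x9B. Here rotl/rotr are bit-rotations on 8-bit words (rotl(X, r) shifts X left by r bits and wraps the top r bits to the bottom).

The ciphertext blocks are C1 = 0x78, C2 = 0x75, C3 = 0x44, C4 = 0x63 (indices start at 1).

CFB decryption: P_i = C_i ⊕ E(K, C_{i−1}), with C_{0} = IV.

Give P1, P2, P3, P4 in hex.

P1 = 0x5E, P2 = 0xAB, P3 = 0xD9, P4 = 0xB2

P1: E(K, 0x9B) = 0x26; 0x78 ⊕ 0x26 = 0x5E.
P2: E(K, 0x78) = 0xDE; 0x75 ⊕ 0xDE = 0xAB.
P3: E(K, 0x75) = 0x9D; 0x44 ⊕ 0x9D = 0xD9.
P4: E(K, 0x44) = 0xD1; 0x63 ⊕ 0xD1 = 0xB2.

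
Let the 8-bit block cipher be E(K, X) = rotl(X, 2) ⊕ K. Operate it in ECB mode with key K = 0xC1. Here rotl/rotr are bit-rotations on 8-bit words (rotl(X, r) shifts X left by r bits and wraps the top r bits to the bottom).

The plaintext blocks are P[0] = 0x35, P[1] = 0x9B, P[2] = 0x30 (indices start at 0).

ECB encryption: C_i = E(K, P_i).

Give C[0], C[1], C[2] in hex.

C[0]: E(K, 0x35) = 0x15.
C[1]: E(K, 0x9B) = 0xAF.
C[2]: E(K, 0x30) = 0x01.

C[0] = 0x15, C[1] = 0xAF, C[2] = 0x01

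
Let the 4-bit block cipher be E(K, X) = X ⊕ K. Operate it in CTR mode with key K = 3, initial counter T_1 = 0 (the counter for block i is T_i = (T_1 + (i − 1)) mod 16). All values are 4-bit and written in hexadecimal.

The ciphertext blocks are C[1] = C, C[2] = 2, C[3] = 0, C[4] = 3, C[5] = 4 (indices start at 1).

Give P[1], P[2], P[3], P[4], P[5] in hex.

P[1] = F, P[2] = 0, P[3] = 1, P[4] = 3, P[5] = 3

CTR decryption: S_i = E(K, T_i) where T_i is the counter for block i; P_i = C_i ⊕ S_i.
P[1]: T = 0, S = E(K, T) = 3; C ⊕ 3 = F.
P[2]: T = 1, S = E(K, T) = 2; 2 ⊕ 2 = 0.
P[3]: T = 2, S = E(K, T) = 1; 0 ⊕ 1 = 1.
P[4]: T = 3, S = E(K, T) = 0; 3 ⊕ 0 = 3.
P[5]: T = 4, S = E(K, T) = 7; 4 ⊕ 7 = 3.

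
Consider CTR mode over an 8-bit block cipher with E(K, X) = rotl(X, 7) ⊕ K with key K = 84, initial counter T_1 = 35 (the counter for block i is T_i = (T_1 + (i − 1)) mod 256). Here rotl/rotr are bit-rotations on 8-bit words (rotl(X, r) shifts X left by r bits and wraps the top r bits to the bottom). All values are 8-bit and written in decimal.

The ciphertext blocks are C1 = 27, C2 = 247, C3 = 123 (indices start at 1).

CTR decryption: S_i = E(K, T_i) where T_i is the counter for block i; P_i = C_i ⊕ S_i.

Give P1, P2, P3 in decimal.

P1: T = 35, S = E(K, T) = 197; 27 ⊕ 197 = 222.
P2: T = 36, S = E(K, T) = 70; 247 ⊕ 70 = 177.
P3: T = 37, S = E(K, T) = 198; 123 ⊕ 198 = 189.

P1 = 222, P2 = 177, P3 = 189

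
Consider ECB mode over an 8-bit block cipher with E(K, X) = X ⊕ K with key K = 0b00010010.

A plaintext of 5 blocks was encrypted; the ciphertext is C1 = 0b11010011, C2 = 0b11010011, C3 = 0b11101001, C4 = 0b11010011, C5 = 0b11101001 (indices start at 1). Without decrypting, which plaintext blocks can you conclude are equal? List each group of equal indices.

ECB encrypts each block independently with the same key, so equal ciphertext blocks imply equal plaintext blocks.
C1 = C2 = C4 = 0b11010011, so P1 = P2 = P4.
C3 = C5 = 0b11101001, so P3 = P5.

P1 = P2 = P4; P3 = P5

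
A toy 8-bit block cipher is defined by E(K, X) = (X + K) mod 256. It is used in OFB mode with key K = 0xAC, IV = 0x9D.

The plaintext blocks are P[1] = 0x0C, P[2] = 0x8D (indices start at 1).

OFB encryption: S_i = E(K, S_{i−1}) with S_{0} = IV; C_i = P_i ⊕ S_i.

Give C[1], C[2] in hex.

C[1]: S = E(K, 0x9D) = 0x49; 0x0C ⊕ 0x49 = 0x45.
C[2]: S = E(K, 0x49) = 0xF5; 0x8D ⊕ 0xF5 = 0x78.

C[1] = 0x45, C[2] = 0x78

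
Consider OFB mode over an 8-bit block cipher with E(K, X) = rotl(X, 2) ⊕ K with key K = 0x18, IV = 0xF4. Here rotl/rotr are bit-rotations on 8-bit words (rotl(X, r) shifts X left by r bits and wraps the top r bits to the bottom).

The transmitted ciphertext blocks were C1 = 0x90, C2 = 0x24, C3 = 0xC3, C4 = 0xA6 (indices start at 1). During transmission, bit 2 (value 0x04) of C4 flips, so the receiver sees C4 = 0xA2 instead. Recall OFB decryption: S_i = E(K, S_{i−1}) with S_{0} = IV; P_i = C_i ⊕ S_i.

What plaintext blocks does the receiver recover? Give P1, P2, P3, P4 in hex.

P1 = 0x5B, P2 = 0x13, P3 = 0x07, P4 = 0xA9

Only C4 changed, to 0xA2. In OFB, a change in C_i flips the same bit in P_i only; the keystream is unaffected. Decrypting the received ciphertext:
P1: S = E(K, 0xF4) = 0xCB; 0x90 ⊕ 0xCB = 0x5B.
P2: S = E(K, 0xCB) = 0x37; 0x24 ⊕ 0x37 = 0x13.
P3: S = E(K, 0x37) = 0xC4; 0xC3 ⊕ 0xC4 = 0x07.
P4: S = E(K, 0xC4) = 0x0B; 0xA2 ⊕ 0x0B = 0xA9.
Blocks that differ from the original plaintext: P4.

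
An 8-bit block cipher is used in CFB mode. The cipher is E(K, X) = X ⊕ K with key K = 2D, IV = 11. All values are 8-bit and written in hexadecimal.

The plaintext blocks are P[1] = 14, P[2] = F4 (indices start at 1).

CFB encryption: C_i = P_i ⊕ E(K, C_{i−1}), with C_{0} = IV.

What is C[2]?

C[2] = F1

C[1]: E(K, 11) = 3C; 14 ⊕ 3C = 28.
C[2]: E(K, 28) = 05; F4 ⊕ 05 = F1.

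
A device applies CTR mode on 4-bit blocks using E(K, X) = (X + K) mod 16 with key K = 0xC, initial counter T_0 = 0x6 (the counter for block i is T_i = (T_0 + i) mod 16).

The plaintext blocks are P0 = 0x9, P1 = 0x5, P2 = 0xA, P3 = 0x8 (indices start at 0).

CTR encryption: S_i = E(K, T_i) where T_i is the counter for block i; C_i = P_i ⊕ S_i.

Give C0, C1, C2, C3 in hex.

C0 = 0xB, C1 = 0x6, C2 = 0xE, C3 = 0xD

C0: T = 0x6, S = E(K, T) = 0x2; 0x9 ⊕ 0x2 = 0xB.
C1: T = 0x7, S = E(K, T) = 0x3; 0x5 ⊕ 0x3 = 0x6.
C2: T = 0x8, S = E(K, T) = 0x4; 0xA ⊕ 0x4 = 0xE.
C3: T = 0x9, S = E(K, T) = 0x5; 0x8 ⊕ 0x5 = 0xD.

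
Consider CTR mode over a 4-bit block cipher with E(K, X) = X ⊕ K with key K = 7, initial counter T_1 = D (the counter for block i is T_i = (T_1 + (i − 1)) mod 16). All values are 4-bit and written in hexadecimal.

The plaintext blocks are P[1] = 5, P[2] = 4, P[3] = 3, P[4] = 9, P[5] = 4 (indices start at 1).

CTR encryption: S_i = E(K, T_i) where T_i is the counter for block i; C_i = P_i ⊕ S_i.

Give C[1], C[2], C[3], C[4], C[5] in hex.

C[1]: T = D, S = E(K, T) = A; 5 ⊕ A = F.
C[2]: T = E, S = E(K, T) = 9; 4 ⊕ 9 = D.
C[3]: T = F, S = E(K, T) = 8; 3 ⊕ 8 = B.
C[4]: T = 0, S = E(K, T) = 7; 9 ⊕ 7 = E.
C[5]: T = 1, S = E(K, T) = 6; 4 ⊕ 6 = 2.

C[1] = F, C[2] = D, C[3] = B, C[4] = E, C[5] = 2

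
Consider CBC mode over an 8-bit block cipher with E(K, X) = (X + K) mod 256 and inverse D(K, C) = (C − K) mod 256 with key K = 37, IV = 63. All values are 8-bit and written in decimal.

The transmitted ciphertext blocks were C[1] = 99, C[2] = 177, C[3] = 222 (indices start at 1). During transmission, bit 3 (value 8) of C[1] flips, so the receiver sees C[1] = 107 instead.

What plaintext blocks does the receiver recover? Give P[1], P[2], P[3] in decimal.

CBC decryption: P_i = D(K, C_i) ⊕ C_{i−1}, with C_{0} = IV.
Only C[1] changed, to 107. In CBC, a change in C_i garbles P_i and flips the same bit in P_{i+1}. Decrypting the received ciphertext:
P[1]: D(K, 107) = 70; 70 ⊕ 63 = 121.
P[2]: D(K, 177) = 140; 140 ⊕ 107 = 231.
P[3]: D(K, 222) = 185; 185 ⊕ 177 = 8.
Blocks that differ from the original plaintext: P[1], P[2].

P[1] = 121, P[2] = 231, P[3] = 8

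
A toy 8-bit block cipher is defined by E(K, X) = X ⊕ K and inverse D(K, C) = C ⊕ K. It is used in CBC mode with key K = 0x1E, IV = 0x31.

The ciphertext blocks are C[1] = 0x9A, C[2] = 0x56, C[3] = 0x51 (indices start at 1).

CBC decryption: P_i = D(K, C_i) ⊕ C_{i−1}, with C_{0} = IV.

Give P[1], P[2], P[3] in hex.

P[1] = 0xB5, P[2] = 0xD2, P[3] = 0x19

P[1]: D(K, 0x9A) = 0x84; 0x84 ⊕ 0x31 = 0xB5.
P[2]: D(K, 0x56) = 0x48; 0x48 ⊕ 0x9A = 0xD2.
P[3]: D(K, 0x51) = 0x4F; 0x4F ⊕ 0x56 = 0x19.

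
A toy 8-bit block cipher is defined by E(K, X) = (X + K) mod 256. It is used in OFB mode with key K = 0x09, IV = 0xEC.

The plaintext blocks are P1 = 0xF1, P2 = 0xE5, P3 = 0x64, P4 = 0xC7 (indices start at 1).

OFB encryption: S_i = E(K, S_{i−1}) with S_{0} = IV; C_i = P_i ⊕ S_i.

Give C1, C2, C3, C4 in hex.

C1 = 0x04, C2 = 0x1B, C3 = 0x63, C4 = 0xD7

C1: S = E(K, 0xEC) = 0xF5; 0xF1 ⊕ 0xF5 = 0x04.
C2: S = E(K, 0xF5) = 0xFE; 0xE5 ⊕ 0xFE = 0x1B.
C3: S = E(K, 0xFE) = 0x07; 0x64 ⊕ 0x07 = 0x63.
C4: S = E(K, 0x07) = 0x10; 0xC7 ⊕ 0x10 = 0xD7.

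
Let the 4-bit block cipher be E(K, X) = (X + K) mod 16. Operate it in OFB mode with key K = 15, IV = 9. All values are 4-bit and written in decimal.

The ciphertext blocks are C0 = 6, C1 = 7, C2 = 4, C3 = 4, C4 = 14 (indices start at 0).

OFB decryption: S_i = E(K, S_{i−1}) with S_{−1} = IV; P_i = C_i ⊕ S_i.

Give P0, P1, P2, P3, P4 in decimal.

P0 = 14, P1 = 0, P2 = 2, P3 = 1, P4 = 10

P0: S = E(K, 9) = 8; 6 ⊕ 8 = 14.
P1: S = E(K, 8) = 7; 7 ⊕ 7 = 0.
P2: S = E(K, 7) = 6; 4 ⊕ 6 = 2.
P3: S = E(K, 6) = 5; 4 ⊕ 5 = 1.
P4: S = E(K, 5) = 4; 14 ⊕ 4 = 10.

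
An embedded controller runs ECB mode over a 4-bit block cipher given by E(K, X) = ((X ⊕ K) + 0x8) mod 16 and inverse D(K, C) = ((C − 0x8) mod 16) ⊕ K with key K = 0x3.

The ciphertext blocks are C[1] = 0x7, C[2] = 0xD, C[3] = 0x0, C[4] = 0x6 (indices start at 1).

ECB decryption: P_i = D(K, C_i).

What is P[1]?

P[1] = 0xC

P[1]: D(K, 0x7) = 0xC.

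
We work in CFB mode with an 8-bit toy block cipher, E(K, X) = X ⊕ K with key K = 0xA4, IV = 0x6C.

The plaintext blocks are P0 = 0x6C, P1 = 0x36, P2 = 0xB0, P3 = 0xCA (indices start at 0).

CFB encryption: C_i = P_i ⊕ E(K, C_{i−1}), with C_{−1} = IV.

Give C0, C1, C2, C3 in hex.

C0 = 0xA4, C1 = 0x36, C2 = 0x22, C3 = 0x4C

C0: E(K, 0x6C) = 0xC8; 0x6C ⊕ 0xC8 = 0xA4.
C1: E(K, 0xA4) = 0x00; 0x36 ⊕ 0x00 = 0x36.
C2: E(K, 0x36) = 0x92; 0xB0 ⊕ 0x92 = 0x22.
C3: E(K, 0x22) = 0x86; 0xCA ⊕ 0x86 = 0x4C.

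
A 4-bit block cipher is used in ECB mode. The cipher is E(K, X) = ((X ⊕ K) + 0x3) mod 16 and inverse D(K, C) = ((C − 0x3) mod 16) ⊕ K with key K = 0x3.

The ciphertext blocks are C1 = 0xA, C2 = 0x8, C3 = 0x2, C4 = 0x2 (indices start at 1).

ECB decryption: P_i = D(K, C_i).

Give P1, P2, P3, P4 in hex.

P1 = 0x4, P2 = 0x6, P3 = 0xC, P4 = 0xC

P1: D(K, 0xA) = 0x4.
P2: D(K, 0x8) = 0x6.
P3: D(K, 0x2) = 0xC.
P4: D(K, 0x2) = 0xC.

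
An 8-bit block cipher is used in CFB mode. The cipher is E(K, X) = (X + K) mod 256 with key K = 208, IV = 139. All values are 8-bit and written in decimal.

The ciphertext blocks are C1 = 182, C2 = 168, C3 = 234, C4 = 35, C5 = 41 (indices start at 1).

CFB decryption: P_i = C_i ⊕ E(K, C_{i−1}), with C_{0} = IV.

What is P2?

P2: E(K, 182) = 134; 168 ⊕ 134 = 46.

P2 = 46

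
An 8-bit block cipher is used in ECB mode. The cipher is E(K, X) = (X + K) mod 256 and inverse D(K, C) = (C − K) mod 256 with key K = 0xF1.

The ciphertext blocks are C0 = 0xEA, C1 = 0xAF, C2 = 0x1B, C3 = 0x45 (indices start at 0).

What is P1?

P1 = 0xBE

ECB decryption: P_i = D(K, C_i).
P1: D(K, 0xAF) = 0xBE.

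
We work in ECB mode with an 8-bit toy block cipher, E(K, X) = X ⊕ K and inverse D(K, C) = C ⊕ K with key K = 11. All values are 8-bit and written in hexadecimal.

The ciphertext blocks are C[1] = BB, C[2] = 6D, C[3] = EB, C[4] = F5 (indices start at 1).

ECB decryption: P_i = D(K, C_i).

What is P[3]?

P[3] = FA

P[3]: D(K, EB) = FA.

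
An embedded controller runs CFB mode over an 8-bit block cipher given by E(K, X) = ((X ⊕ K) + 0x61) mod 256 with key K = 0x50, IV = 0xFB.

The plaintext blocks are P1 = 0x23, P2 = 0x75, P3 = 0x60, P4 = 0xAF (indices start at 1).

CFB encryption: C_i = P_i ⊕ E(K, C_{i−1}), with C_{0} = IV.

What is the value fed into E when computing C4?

0x46

C1: E(K, 0xFB) = 0x0C; 0x23 ⊕ 0x0C = 0x2F.
C2: E(K, 0x2F) = 0xE0; 0x75 ⊕ 0xE0 = 0x95.
C3: E(K, 0x95) = 0x26; 0x60 ⊕ 0x26 = 0x46.
C4: E(K, 0x46) = 0x77; 0xAF ⊕ 0x77 = 0xD8.
So the input to E for block 4 is 0x46.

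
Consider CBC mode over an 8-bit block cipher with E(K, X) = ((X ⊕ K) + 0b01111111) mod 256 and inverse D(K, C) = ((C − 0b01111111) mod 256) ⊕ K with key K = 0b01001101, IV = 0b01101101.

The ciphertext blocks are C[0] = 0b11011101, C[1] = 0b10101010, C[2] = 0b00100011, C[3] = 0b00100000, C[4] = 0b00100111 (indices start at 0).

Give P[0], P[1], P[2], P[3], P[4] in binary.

P[0] = 0b01111110, P[1] = 0b10111011, P[2] = 0b01000011, P[3] = 0b11001111, P[4] = 0b11000101

CBC decryption: P_i = D(K, C_i) ⊕ C_{i−1}, with C_{−1} = IV.
P[0]: D(K, 0b11011101) = 0b00010011; 0b00010011 ⊕ 0b01101101 = 0b01111110.
P[1]: D(K, 0b10101010) = 0b01100110; 0b01100110 ⊕ 0b11011101 = 0b10111011.
P[2]: D(K, 0b00100011) = 0b11101001; 0b11101001 ⊕ 0b10101010 = 0b01000011.
P[3]: D(K, 0b00100000) = 0b11101100; 0b11101100 ⊕ 0b00100011 = 0b11001111.
P[4]: D(K, 0b00100111) = 0b11100101; 0b11100101 ⊕ 0b00100000 = 0b11000101.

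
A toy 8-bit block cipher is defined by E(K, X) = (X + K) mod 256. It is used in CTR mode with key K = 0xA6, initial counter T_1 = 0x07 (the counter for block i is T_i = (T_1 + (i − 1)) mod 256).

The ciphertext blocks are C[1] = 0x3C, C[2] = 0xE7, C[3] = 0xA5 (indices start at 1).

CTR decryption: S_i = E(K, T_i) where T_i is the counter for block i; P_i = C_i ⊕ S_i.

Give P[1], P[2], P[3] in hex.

P[1] = 0x91, P[2] = 0x49, P[3] = 0x0A

P[1]: T = 0x07, S = E(K, T) = 0xAD; 0x3C ⊕ 0xAD = 0x91.
P[2]: T = 0x08, S = E(K, T) = 0xAE; 0xE7 ⊕ 0xAE = 0x49.
P[3]: T = 0x09, S = E(K, T) = 0xAF; 0xA5 ⊕ 0xAF = 0x0A.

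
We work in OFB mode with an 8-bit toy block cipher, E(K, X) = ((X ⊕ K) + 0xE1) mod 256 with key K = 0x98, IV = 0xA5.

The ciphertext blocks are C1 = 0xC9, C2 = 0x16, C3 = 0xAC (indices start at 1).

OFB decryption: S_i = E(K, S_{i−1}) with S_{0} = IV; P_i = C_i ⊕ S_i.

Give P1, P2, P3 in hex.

P1 = 0xD7, P2 = 0x71, P3 = 0x4C

P1: S = E(K, 0xA5) = 0x1E; 0xC9 ⊕ 0x1E = 0xD7.
P2: S = E(K, 0x1E) = 0x67; 0x16 ⊕ 0x67 = 0x71.
P3: S = E(K, 0x67) = 0xE0; 0xAC ⊕ 0xE0 = 0x4C.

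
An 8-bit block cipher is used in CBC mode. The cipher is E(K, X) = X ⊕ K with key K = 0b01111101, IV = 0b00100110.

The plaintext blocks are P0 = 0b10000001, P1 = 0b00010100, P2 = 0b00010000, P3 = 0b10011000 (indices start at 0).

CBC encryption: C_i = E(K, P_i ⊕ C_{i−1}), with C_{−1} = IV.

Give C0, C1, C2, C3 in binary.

C0 = 0b11011010, C1 = 0b10110011, C2 = 0b11011110, C3 = 0b00111011

C0: P0 ⊕ 0b00100110 = 0b10100111; E(K, 0b10100111) = 0b11011010.
C1: P1 ⊕ 0b11011010 = 0b11001110; E(K, 0b11001110) = 0b10110011.
C2: P2 ⊕ 0b10110011 = 0b10100011; E(K, 0b10100011) = 0b11011110.
C3: P3 ⊕ 0b11011110 = 0b01000110; E(K, 0b01000110) = 0b00111011.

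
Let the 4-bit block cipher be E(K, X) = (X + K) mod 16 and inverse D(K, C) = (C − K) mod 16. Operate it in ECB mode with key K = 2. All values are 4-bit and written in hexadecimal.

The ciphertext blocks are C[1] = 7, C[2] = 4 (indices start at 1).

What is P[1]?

ECB decryption: P_i = D(K, C_i).
P[1]: D(K, 7) = 5.

P[1] = 5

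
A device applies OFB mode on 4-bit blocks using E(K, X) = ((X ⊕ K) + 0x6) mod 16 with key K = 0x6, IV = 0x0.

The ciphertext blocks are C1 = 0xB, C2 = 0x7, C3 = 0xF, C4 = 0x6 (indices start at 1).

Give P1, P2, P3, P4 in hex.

OFB decryption: S_i = E(K, S_{i−1}) with S_{0} = IV; P_i = C_i ⊕ S_i.
P1: S = E(K, 0x0) = 0xC; 0xB ⊕ 0xC = 0x7.
P2: S = E(K, 0xC) = 0x0; 0x7 ⊕ 0x0 = 0x7.
P3: S = E(K, 0x0) = 0xC; 0xF ⊕ 0xC = 0x3.
P4: S = E(K, 0xC) = 0x0; 0x6 ⊕ 0x0 = 0x6.

P1 = 0x7, P2 = 0x7, P3 = 0x3, P4 = 0x6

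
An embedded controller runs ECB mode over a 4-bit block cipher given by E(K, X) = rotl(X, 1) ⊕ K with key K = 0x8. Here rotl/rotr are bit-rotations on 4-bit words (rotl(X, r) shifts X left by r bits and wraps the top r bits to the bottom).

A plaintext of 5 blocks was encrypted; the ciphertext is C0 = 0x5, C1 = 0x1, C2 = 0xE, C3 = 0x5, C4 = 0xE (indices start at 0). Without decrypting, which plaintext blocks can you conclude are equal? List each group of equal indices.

ECB encrypts each block independently with the same key, so equal ciphertext blocks imply equal plaintext blocks.
C0 = C3 = 0x5, so P0 = P3.
C2 = C4 = 0xE, so P2 = P4.

P0 = P3; P2 = P4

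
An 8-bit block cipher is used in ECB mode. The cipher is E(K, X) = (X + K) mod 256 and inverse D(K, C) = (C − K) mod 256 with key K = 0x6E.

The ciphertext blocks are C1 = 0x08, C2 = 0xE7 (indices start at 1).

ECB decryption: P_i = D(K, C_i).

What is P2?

P2 = 0x79

P2: D(K, 0xE7) = 0x79.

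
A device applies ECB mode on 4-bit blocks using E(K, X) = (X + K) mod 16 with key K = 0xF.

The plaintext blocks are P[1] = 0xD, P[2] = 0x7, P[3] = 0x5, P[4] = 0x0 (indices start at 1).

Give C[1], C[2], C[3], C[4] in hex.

C[1] = 0xC, C[2] = 0x6, C[3] = 0x4, C[4] = 0xF

ECB encryption: C_i = E(K, P_i).
C[1]: E(K, 0xD) = 0xC.
C[2]: E(K, 0x7) = 0x6.
C[3]: E(K, 0x5) = 0x4.
C[4]: E(K, 0x0) = 0xF.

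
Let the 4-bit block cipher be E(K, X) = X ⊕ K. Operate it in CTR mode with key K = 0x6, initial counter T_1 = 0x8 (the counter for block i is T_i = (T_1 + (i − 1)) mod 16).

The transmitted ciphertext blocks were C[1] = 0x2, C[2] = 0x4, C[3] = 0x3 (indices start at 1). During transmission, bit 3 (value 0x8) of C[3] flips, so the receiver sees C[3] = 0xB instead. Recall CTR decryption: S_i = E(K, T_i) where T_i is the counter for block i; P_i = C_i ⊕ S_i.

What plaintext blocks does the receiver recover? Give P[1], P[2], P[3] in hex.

P[1] = 0xC, P[2] = 0xB, P[3] = 0x7

Only C[3] changed, to 0xB. In CTR, a change in C_i flips the same bit in P_i only; the keystream is unaffected. Decrypting the received ciphertext:
P[1]: T = 0x8, S = E(K, T) = 0xE; 0x2 ⊕ 0xE = 0xC.
P[2]: T = 0x9, S = E(K, T) = 0xF; 0x4 ⊕ 0xF = 0xB.
P[3]: T = 0xA, S = E(K, T) = 0xC; 0xB ⊕ 0xC = 0x7.
Blocks that differ from the original plaintext: P[3].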